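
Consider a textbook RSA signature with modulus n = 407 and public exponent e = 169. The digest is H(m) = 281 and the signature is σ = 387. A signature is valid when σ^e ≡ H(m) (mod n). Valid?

Squares mod 407: σ^1≡387, σ^2≡400, σ^4≡49, σ^8≡366, σ^16≡53, σ^32≡367, σ^64≡379, σ^128≡377
169 = 128 + 32 + 8 + 1, so σ^169 ≡ 377·367·366·387 ≡ 281 (mod 407)
σ^169 mod 407 = 281 matches H(m).

yes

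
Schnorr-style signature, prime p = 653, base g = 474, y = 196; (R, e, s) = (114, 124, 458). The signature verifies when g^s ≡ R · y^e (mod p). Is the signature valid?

valid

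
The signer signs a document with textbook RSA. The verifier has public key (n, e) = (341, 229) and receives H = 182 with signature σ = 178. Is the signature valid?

σ^2 ≡ 178^2 = 31684 ≡ 312
σ^4 ≡ 312^2 = 97344 ≡ 159
σ^8 ≡ 159^2 = 25281 ≡ 47
σ^16 ≡ 47^2 = 2209 ≡ 163
σ^32 ≡ 163^2 = 26569 ≡ 312
σ^64 ≡ 312^2 = 97344 ≡ 159
σ^128 ≡ 159^2 = 25281 ≡ 47
229 = 128 + 64 + 32 + 4 + 1, so σ^229 ≡ 47·159·312·159·178 ≡ 182 (mod 341)
Since 182 equals the digest 182, verification succeeds.

valid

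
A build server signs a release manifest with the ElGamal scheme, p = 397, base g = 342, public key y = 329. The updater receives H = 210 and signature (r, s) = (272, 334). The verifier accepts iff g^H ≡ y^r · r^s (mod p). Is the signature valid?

valid

Left side g^H mod p:
342^2 = 116964 ≡ 246
342^4 ≡ 246^2 = 60516 ≡ 172
342^8 ≡ 172^2 = 29584 ≡ 206
342^16 ≡ 206^2 = 42436 ≡ 354
342^32 ≡ 354^2 = 125316 ≡ 261
342^64 ≡ 261^2 = 68121 ≡ 234
342^128 ≡ 234^2 = 54756 ≡ 367
210 = 128 + 64 + 16 + 2, so 342^210 ≡ 367·234·354·246 ≡ 298 (mod 397)
Right side y^r · r^s mod p:
329^2 = 108241 ≡ 257
329^4 ≡ 257^2 = 66049 ≡ 147
329^8 ≡ 147^2 = 21609 ≡ 171
329^16 ≡ 171^2 = 29241 ≡ 260
329^32 ≡ 260^2 = 67600 ≡ 110
329^64 ≡ 110^2 = 12100 ≡ 190
329^128 ≡ 190^2 = 36100 ≡ 370
329^256 ≡ 370^2 = 136900 ≡ 332
272 = 256 + 16, so 329^272 ≡ 332·260 ≡ 171 (mod 397)
272^2 = 73984 ≡ 142
272^4 ≡ 142^2 = 20164 ≡ 314
272^8 ≡ 314^2 = 98596 ≡ 140
272^16 ≡ 140^2 = 19600 ≡ 147
272^32 ≡ 147^2 = 21609 ≡ 171
272^64 ≡ 171^2 = 29241 ≡ 260
272^128 ≡ 260^2 = 67600 ≡ 110
272^256 ≡ 110^2 = 12100 ≡ 190
334 = 256 + 64 + 8 + 4 + 2, so 272^334 ≡ 190·260·140·314·142 ≡ 83 (mod 397)
171·83 = 14193 ≡ 298 (mod 397)
298 ≡ 298 (mod 397), so the signature is genuine.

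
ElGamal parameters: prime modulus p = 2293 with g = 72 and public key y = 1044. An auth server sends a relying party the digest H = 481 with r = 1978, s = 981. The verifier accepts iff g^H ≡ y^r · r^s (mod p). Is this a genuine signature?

Left side g^H mod p:
72^2 = 5184 ≡ 598
72^4 ≡ 598^2 = 357604 ≡ 2189
72^8 ≡ 2189^2 = 4791721 ≡ 1644
72^16 ≡ 1644^2 = 2702736 ≡ 1582
72^32 ≡ 1582^2 = 2502724 ≡ 1061
72^64 ≡ 1061^2 = 1125721 ≡ 2151
72^128 ≡ 2151^2 = 4626801 ≡ 1820
72^256 ≡ 1820^2 = 3312400 ≡ 1308
481 = 256 + 128 + 64 + 32 + 1, so 72^481 ≡ 1308·1820·2151·1061·72 ≡ 966 (mod 2293)
Right side y^r · r^s mod p:
1044^2 = 1089936 ≡ 761
1044^4 ≡ 761^2 = 579121 ≡ 1285
1044^8 ≡ 1285^2 = 1651225 ≡ 265
1044^16 ≡ 265^2 = 70225 ≡ 1435
1044^32 ≡ 1435^2 = 2059225 ≡ 111
1044^64 ≡ 111^2 = 12321 ≡ 856
1044^128 ≡ 856^2 = 732736 ≡ 1269
1044^256 ≡ 1269^2 = 1610361 ≡ 675
1044^512 ≡ 675^2 = 455625 ≡ 1611
1044^1024 ≡ 1611^2 = 2595321 ≡ 1938
1978 = 1024 + 512 + 256 + 128 + 32 + 16 + 8 + 2, so 1044^1978 ≡ 1938·1611·675·1269·111·1435·265·761 ≡ 671 (mod 2293)
1978^2 = 3912484 ≡ 626
1978^4 ≡ 626^2 = 391876 ≡ 2066
1978^8 ≡ 2066^2 = 4268356 ≡ 1083
1978^16 ≡ 1083^2 = 1172889 ≡ 1166
1978^32 ≡ 1166^2 = 1359556 ≡ 2100
1978^64 ≡ 2100^2 = 4410000 ≡ 561
1978^128 ≡ 561^2 = 314721 ≡ 580
1978^256 ≡ 580^2 = 336400 ≡ 1622
1978^512 ≡ 1622^2 = 2630884 ≡ 813
981 = 512 + 256 + 128 + 64 + 16 + 4 + 1, so 1978^981 ≡ 813·1622·580·561·1166·2066·1978 ≡ 2168 (mod 2293)
671·2168 = 1454728 ≡ 966 (mod 2293)
966 ≡ 966 (mod 2293), so the signature is genuine.

genuine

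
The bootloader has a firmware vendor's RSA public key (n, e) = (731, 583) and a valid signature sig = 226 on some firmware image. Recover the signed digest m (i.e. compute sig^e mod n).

sig^2 ≡ 226^2 = 51076 ≡ 637
sig^4 ≡ 637^2 = 405769 ≡ 64
sig^8 ≡ 64^2 = 4096 ≡ 441
sig^16 ≡ 441^2 = 194481 ≡ 35
sig^32 ≡ 35^2 = 1225 ≡ 494
sig^64 ≡ 494^2 = 244036 ≡ 613
sig^128 ≡ 613^2 = 375769 ≡ 35
sig^256 ≡ 35^2 = 1225 ≡ 494
sig^512 ≡ 494^2 = 244036 ≡ 613
583 = 512 + 64 + 4 + 2 + 1, so sig^583 ≡ 613·613·64·637·226 ≡ 78 (mod 731)

78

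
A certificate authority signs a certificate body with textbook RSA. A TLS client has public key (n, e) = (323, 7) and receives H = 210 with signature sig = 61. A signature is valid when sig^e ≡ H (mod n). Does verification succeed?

sig^7 mod 323 = 158
The recovered value 158 does not match the digest 210.

fails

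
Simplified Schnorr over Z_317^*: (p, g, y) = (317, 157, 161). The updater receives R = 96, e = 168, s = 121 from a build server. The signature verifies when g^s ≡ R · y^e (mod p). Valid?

yes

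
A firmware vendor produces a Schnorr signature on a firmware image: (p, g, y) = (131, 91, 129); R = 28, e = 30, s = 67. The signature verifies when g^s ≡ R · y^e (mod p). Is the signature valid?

g^s mod p:
91^2 = 8281 ≡ 28
91^4 ≡ 28^2 = 784 ≡ 129
91^8 ≡ 129^2 = 16641 ≡ 4
91^16 ≡ 4^2 = 16
91^32 ≡ 16^2 = 256 ≡ 125
91^64 ≡ 125^2 = 15625 ≡ 36
67 = 64 + 2 + 1, so 91^67 ≡ 36·28·91 ≡ 28 (mod 131)
R · y^e mod p:
129^2 = 16641 ≡ 4
129^4 ≡ 4^2 = 16
129^8 ≡ 16^2 = 256 ≡ 125
129^16 ≡ 125^2 = 15625 ≡ 36
30 = 16 + 8 + 4 + 2, so 129^30 ≡ 36·125·16·4 ≡ 62 (mod 131)
28·62 = 1736 ≡ 33 (mod 131)
28 ≠ 33; the check fails.

invalid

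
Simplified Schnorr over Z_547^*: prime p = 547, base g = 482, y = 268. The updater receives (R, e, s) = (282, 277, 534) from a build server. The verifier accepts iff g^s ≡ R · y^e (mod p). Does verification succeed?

passes

g^s mod p:
482^2 = 232324 ≡ 396
482^4 ≡ 396^2 = 156816 ≡ 374
482^8 ≡ 374^2 = 139876 ≡ 391
482^16 ≡ 391^2 = 152881 ≡ 268
482^32 ≡ 268^2 = 71824 ≡ 167
482^64 ≡ 167^2 = 27889 ≡ 539
482^128 ≡ 539^2 = 290521 ≡ 64
482^256 ≡ 64^2 = 4096 ≡ 267
482^512 ≡ 267^2 = 71289 ≡ 179
534 = 512 + 16 + 4 + 2, so 482^534 ≡ 179·268·374·396 ≡ 479 (mod 547)
R · y^e mod p:
268^2 = 71824 ≡ 167
268^4 ≡ 167^2 = 27889 ≡ 539
268^8 ≡ 539^2 = 290521 ≡ 64
268^16 ≡ 64^2 = 4096 ≡ 267
268^32 ≡ 267^2 = 71289 ≡ 179
268^64 ≡ 179^2 = 32041 ≡ 315
268^128 ≡ 315^2 = 99225 ≡ 218
268^256 ≡ 218^2 = 47524 ≡ 482
277 = 256 + 16 + 4 + 1, so 268^277 ≡ 482·267·539·268 ≡ 539 (mod 547)
282·539 = 151998 ≡ 479 (mod 547)
479 ≡ 479 (mod 547); signature holds.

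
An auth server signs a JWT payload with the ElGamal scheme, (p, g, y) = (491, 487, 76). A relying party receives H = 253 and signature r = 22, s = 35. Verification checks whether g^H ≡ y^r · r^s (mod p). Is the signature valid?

invalid

Left side g^H mod p:
Squares mod 491: 487^1≡487, 487^2≡16, 487^4≡256, 487^8≡233, 487^16≡279, 487^32≡263, 487^64≡429, 487^128≡407
253 = 128 + 64 + 32 + 16 + 8 + 4 + 1, so 487^253 ≡ 407·429·263·279·233·256·487 ≡ 258 (mod 491)
Right side y^r · r^s mod p:
Squares mod 491: 76^1≡76, 76^2≡375, 76^4≡199, 76^8≡321, 76^16≡422
22 = 16 + 4 + 2, so 76^22 ≡ 422·199·375 ≡ 483 (mod 491)
Squares mod 491: 22^1≡22, 22^2≡484, 22^4≡49, 22^8≡437, 22^16≡461, 22^32≡409
35 = 32 + 2 + 1, so 22^35 ≡ 409·484·22 ≡ 353 (mod 491)
483·353 = 170499 ≡ 122 (mod 491)
258 ≠ 122, so verification fails.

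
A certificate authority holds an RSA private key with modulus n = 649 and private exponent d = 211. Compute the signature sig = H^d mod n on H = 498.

H^2 ≡ 498^2 = 248004 ≡ 86
H^4 ≡ 86^2 = 7396 ≡ 257
H^8 ≡ 257^2 = 66049 ≡ 500
H^16 ≡ 500^2 = 250000 ≡ 135
H^32 ≡ 135^2 = 18225 ≡ 53
H^64 ≡ 53^2 = 2809 ≡ 213
H^128 ≡ 213^2 = 45369 ≡ 588
211 = 128 + 64 + 16 + 2 + 1, so H^211 ≡ 588·213·135·86·498 ≡ 146 (mod 649)

146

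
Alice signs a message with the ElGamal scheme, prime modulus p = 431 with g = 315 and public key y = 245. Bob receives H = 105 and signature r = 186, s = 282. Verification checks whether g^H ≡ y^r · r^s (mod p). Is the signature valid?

invalid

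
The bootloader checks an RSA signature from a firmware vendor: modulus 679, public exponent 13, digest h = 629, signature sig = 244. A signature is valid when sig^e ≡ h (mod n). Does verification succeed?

Squares mod 679: sig^1≡244, sig^2≡463, sig^4≡484, sig^8≡1
13 = 8 + 4 + 1, so sig^13 ≡ 1·484·244 ≡ 629 (mod 679)
629 = h, so the signature checks out.

passes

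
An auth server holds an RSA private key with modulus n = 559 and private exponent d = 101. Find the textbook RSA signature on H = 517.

H^2 ≡ 517^2 = 267289 ≡ 87
H^4 ≡ 87^2 = 7569 ≡ 302
H^8 ≡ 302^2 = 91204 ≡ 87
H^16 ≡ 87^2 = 7569 ≡ 302
H^32 ≡ 302^2 = 91204 ≡ 87
H^64 ≡ 87^2 = 7569 ≡ 302
101 = 64 + 32 + 4 + 1, so H^101 ≡ 302·87·302·517 ≡ 173 (mod 559)

173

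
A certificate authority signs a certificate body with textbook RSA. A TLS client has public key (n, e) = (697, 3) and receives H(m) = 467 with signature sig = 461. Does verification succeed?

sig^2 ≡ 461^2 = 212521 ≡ 633
3 = 2 + 1, so sig^3 ≡ 633·461 ≡ 467 (mod 697)
sig^3 mod 697 = 467 matches H(m).

passes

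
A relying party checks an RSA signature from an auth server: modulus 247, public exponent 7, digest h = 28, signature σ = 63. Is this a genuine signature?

genuine

σ^2 ≡ 63^2 = 3969 ≡ 17
σ^4 ≡ 17^2 = 289 ≡ 42
7 = 4 + 2 + 1, so σ^7 ≡ 42·17·63 ≡ 28 (mod 247)
28 = h, so the signature checks out.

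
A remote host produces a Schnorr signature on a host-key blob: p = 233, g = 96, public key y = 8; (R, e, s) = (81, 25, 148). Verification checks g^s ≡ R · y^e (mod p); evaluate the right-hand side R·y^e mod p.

8^2 = 64
8^4 ≡ 64^2 = 4096 ≡ 135
8^8 ≡ 135^2 = 18225 ≡ 51
8^16 ≡ 51^2 = 2601 ≡ 38
25 = 16 + 8 + 1, so 8^25 ≡ 38·51·8 ≡ 126 (mod 233)
R · y^e ≡ 81·126 = 10206 ≡ 187 (mod 233)

187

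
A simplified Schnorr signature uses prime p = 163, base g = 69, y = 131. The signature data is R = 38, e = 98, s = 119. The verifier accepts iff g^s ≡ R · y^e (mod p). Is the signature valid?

g^s mod p:
Squares mod 163: 69^1≡69, 69^2≡34, 69^4≡15, 69^8≡62, 69^16≡95, 69^32≡60, 69^64≡14
119 = 64 + 32 + 16 + 4 + 2 + 1, so 69^119 ≡ 14·60·95·15·34·69 ≡ 119 (mod 163)
R · y^e mod p:
Squares mod 163: 131^1≡131, 131^2≡46, 131^4≡160, 131^8≡9, 131^16≡81, 131^32≡41, 131^64≡51
98 = 64 + 32 + 2, so 131^98 ≡ 51·41·46 ≡ 16 (mod 163)
38·16 = 608 ≡ 119 (mod 163)
119 ≡ 119 (mod 163); signature holds.

valid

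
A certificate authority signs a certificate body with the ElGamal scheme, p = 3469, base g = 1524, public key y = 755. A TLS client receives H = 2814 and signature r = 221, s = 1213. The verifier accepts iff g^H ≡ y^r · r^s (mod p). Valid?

Left side g^H mod p:
1524^2814 mod 3469 = 2362
Right side y^r · r^s mod p:
755^221 mod 3469 = 2291
221^1213 mod 3469 = 23
2291·23 = 52693 ≡ 658 (mod 3469)
2362 ≠ 658, so verification fails.

no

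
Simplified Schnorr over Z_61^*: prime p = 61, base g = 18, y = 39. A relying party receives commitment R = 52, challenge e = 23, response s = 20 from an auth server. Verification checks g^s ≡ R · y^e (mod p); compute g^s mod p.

Squares mod 61: 18^1≡18, 18^2≡19, 18^4≡56, 18^8≡25, 18^16≡15
20 = 16 + 4, so 18^20 ≡ 15·56 ≡ 47 (mod 61)

47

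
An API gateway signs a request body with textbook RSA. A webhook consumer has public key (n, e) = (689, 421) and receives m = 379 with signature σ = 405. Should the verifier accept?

σ^2 ≡ 405^2 = 164025 ≡ 43
σ^4 ≡ 43^2 = 1849 ≡ 471
σ^8 ≡ 471^2 = 221841 ≡ 672
σ^16 ≡ 672^2 = 451584 ≡ 289
σ^32 ≡ 289^2 = 83521 ≡ 152
σ^64 ≡ 152^2 = 23104 ≡ 367
σ^128 ≡ 367^2 = 134689 ≡ 334
σ^256 ≡ 334^2 = 111556 ≡ 627
421 = 256 + 128 + 32 + 4 + 1, so σ^421 ≡ 627·334·152·471·405 ≡ 379 (mod 689)
σ^421 mod 689 = 379 matches m.

accept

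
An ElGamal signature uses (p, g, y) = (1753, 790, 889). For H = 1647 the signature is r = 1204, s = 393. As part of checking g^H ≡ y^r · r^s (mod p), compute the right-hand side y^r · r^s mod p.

889^2 = 790321 ≡ 1471
889^4 ≡ 1471^2 = 2163841 ≡ 639
889^8 ≡ 639^2 = 408321 ≡ 1625
889^16 ≡ 1625^2 = 2640625 ≡ 607
889^32 ≡ 607^2 = 368449 ≡ 319
889^64 ≡ 319^2 = 101761 ≡ 87
889^128 ≡ 87^2 = 7569 ≡ 557
889^256 ≡ 557^2 = 310249 ≡ 1721
889^512 ≡ 1721^2 = 2961841 ≡ 1024
889^1024 ≡ 1024^2 = 1048576 ≡ 282
1204 = 1024 + 128 + 32 + 16 + 4, so 889^1204 ≡ 282·557·319·607·639 ≡ 493 (mod 1753)
1204^2 = 1449616 ≡ 1638
1204^4 ≡ 1638^2 = 2683044 ≡ 954
1204^8 ≡ 954^2 = 910116 ≡ 309
1204^16 ≡ 309^2 = 95481 ≡ 819
1204^32 ≡ 819^2 = 670761 ≡ 1115
1204^64 ≡ 1115^2 = 1243225 ≡ 348
1204^128 ≡ 348^2 = 121104 ≡ 147
1204^256 ≡ 147^2 = 21609 ≡ 573
393 = 256 + 128 + 8 + 1, so 1204^393 ≡ 573·147·309·1204 ≡ 1493 (mod 1753)
y^r · r^s ≡ 493·1493 = 736049 ≡ 1542 (mod 1753)

1542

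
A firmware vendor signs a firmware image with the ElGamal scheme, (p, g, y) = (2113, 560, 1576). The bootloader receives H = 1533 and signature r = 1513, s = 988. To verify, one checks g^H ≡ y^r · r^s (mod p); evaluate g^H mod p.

Squares mod 2113: 560^1≡560, 560^2≡876, 560^4≡357, 560^8≡669, 560^16≡1718, 560^32≡1776, 560^64≡1580, 560^128≡947, 560^256≡897, 560^512≡1669, 560^1024≡627
1533 = 1024 + 256 + 128 + 64 + 32 + 16 + 8 + 4 + 1, so 560^1533 ≡ 627·897·947·1580·1776·1718·669·357·560 ≡ 1574 (mod 2113)

1574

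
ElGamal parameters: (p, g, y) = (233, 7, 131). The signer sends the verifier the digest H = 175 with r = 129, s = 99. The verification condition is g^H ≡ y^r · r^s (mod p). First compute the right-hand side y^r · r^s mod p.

226

131^2 = 17161 ≡ 152
131^4 ≡ 152^2 = 23104 ≡ 37
131^8 ≡ 37^2 = 1369 ≡ 204
131^16 ≡ 204^2 = 41616 ≡ 142
131^32 ≡ 142^2 = 20164 ≡ 126
131^64 ≡ 126^2 = 15876 ≡ 32
131^128 ≡ 32^2 = 1024 ≡ 92
129 = 128 + 1, so 131^129 ≡ 92·131 ≡ 169 (mod 233)
129^2 = 16641 ≡ 98
129^4 ≡ 98^2 = 9604 ≡ 51
129^8 ≡ 51^2 = 2601 ≡ 38
129^16 ≡ 38^2 = 1444 ≡ 46
129^32 ≡ 46^2 = 2116 ≡ 19
129^64 ≡ 19^2 = 361 ≡ 128
99 = 64 + 32 + 2 + 1, so 129^99 ≡ 128·19·98·129 ≡ 62 (mod 233)
y^r · r^s ≡ 169·62 = 10478 ≡ 226 (mod 233)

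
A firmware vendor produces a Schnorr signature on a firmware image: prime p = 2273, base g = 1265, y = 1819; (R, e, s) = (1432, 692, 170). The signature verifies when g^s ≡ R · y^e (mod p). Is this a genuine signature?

genuine

g^s mod p:
1265^170 mod 2273 = 1346
R · y^e mod p:
1819^692 mod 2273 = 493
1432·493 = 705976 ≡ 1346 (mod 2273)
1346 ≡ 1346 (mod 2273); signature holds.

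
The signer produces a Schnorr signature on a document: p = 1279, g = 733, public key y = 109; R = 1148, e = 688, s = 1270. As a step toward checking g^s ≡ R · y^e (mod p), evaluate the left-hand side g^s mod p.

381

733^1270 mod 1279 = 381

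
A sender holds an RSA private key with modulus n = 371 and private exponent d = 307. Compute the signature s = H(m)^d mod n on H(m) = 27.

244

Squares mod 371: (H(m))^1≡27, (H(m))^2≡358, (H(m))^4≡169, (H(m))^8≡365, (H(m))^16≡36, (H(m))^32≡183, (H(m))^64≡99, (H(m))^128≡155, (H(m))^256≡281
307 = 256 + 32 + 16 + 2 + 1, so (H(m))^307 ≡ 281·183·36·358·27 ≡ 244 (mod 371)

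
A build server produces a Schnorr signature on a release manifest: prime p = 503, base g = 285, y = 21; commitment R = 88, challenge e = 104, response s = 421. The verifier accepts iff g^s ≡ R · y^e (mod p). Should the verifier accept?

g^s mod p:
285^2 = 81225 ≡ 242
285^4 ≡ 242^2 = 58564 ≡ 216
285^8 ≡ 216^2 = 46656 ≡ 380
285^16 ≡ 380^2 = 144400 ≡ 39
285^32 ≡ 39^2 = 1521 ≡ 12
285^64 ≡ 12^2 = 144
285^128 ≡ 144^2 = 20736 ≡ 113
285^256 ≡ 113^2 = 12769 ≡ 194
421 = 256 + 128 + 32 + 4 + 1, so 285^421 ≡ 194·113·12·216·285 ≡ 36 (mod 503)
R · y^e mod p:
21^2 = 441
21^4 ≡ 441^2 = 194481 ≡ 323
21^8 ≡ 323^2 = 104329 ≡ 208
21^16 ≡ 208^2 = 43264 ≡ 6
21^32 ≡ 6^2 = 36
21^64 ≡ 36^2 = 1296 ≡ 290
104 = 64 + 32 + 8, so 21^104 ≡ 290·36·208 ≡ 69 (mod 503)
88·69 = 6072 ≡ 36 (mod 503)
36 ≡ 36 (mod 503); signature holds.

accept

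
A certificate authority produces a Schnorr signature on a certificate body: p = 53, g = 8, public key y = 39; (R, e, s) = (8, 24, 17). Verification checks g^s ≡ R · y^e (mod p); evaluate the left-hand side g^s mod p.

27

Squares mod 53: 8^1≡8, 8^2≡11, 8^4≡15, 8^8≡13, 8^16≡10
17 = 16 + 1, so 8^17 ≡ 10·8 ≡ 27 (mod 53)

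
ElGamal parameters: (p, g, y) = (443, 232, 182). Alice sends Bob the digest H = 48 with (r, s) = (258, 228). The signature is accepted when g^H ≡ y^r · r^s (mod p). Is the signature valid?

Left side g^H mod p:
Squares mod 443: 232^1≡232, 232^2≡221, 232^4≡111, 232^8≡360, 232^16≡244, 232^32≡174
48 = 32 + 16, so 232^48 ≡ 174·244 ≡ 371 (mod 443)
Right side y^r · r^s mod p:
Squares mod 443: 182^1≡182, 182^2≡342, 182^4≡12, 182^8≡144, 182^16≡358, 182^32≡137, 182^64≡163, 182^128≡432, 182^256≡121
258 = 256 + 2, so 182^258 ≡ 121·342 ≡ 183 (mod 443)
Squares mod 443: 258^1≡258, 258^2≡114, 258^4≡149, 258^8≡51, 258^16≡386, 258^32≡148, 258^64≡197, 258^128≡268
228 = 128 + 64 + 32 + 4, so 258^228 ≡ 268·197·148·149 ≡ 232 (mod 443)
183·232 = 42456 ≡ 371 (mod 443)
371 ≡ 371 (mod 443), so the signature is genuine.

valid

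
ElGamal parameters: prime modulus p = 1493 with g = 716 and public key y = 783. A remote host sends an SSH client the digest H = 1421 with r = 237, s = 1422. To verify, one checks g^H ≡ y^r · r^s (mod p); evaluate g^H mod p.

Squares mod 1493: 716^1≡716, 716^2≡557, 716^4≡1198, 716^8≡431, 716^16≡629, 716^32≡1489, 716^64≡16, 716^128≡256, 716^256≡1337, 716^512≡448, 716^1024≡642
1421 = 1024 + 256 + 128 + 8 + 4 + 1, so 716^1421 ≡ 642·1337·256·431·1198·716 ≡ 576 (mod 1493)

576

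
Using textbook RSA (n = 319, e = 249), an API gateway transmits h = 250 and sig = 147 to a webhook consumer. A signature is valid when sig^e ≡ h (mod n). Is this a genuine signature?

forged

Squares mod 319: sig^1≡147, sig^2≡236, sig^4≡190, sig^8≡53, sig^16≡257, sig^32≡16, sig^64≡256, sig^128≡141
249 = 128 + 64 + 32 + 16 + 8 + 1, so sig^249 ≡ 141·256·16·257·53·147 ≡ 69 (mod 319)
The recovered value 69 does not match the digest 250.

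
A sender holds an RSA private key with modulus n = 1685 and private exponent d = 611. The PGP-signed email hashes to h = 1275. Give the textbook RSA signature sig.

1110

h^611 mod 1685 = 1110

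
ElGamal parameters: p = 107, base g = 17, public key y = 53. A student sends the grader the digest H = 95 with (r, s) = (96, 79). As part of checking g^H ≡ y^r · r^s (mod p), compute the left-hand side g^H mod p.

54

Squares mod 107: 17^1≡17, 17^2≡75, 17^4≡61, 17^8≡83, 17^16≡41, 17^32≡76, 17^64≡105
95 = 64 + 16 + 8 + 4 + 2 + 1, so 17^95 ≡ 105·41·83·61·75·17 ≡ 54 (mod 107)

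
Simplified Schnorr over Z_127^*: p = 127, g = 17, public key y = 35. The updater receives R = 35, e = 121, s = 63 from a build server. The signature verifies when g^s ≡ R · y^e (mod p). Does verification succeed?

fails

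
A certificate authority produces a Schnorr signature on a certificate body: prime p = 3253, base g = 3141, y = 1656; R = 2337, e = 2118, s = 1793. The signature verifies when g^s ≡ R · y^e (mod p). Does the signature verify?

g^s mod p:
3141^2 = 9865881 ≡ 2785
3141^4 ≡ 2785^2 = 7756225 ≡ 1073
3141^8 ≡ 1073^2 = 1151329 ≡ 3020
3141^16 ≡ 3020^2 = 9120400 ≡ 2241
3141^32 ≡ 2241^2 = 5022081 ≡ 2702
3141^64 ≡ 2702^2 = 7300804 ≡ 1072
3141^128 ≡ 1072^2 = 1149184 ≡ 875
3141^256 ≡ 875^2 = 765625 ≡ 1170
3141^512 ≡ 1170^2 = 1368900 ≡ 2640
3141^1024 ≡ 2640^2 = 6969600 ≡ 1674
1793 = 1024 + 512 + 256 + 1, so 3141^1793 ≡ 1674·2640·1170·3141 ≡ 2898 (mod 3253)
R · y^e mod p:
1656^2 = 2742336 ≡ 57
1656^4 ≡ 57^2 = 3249
1656^8 ≡ 3249^2 = 10556001 ≡ 16
1656^16 ≡ 16^2 = 256
1656^32 ≡ 256^2 = 65536 ≡ 476
1656^64 ≡ 476^2 = 226576 ≡ 2119
1656^128 ≡ 2119^2 = 4490161 ≡ 1021
1656^256 ≡ 1021^2 = 1042441 ≡ 1481
1656^512 ≡ 1481^2 = 2193361 ≡ 839
1656^1024 ≡ 839^2 = 703921 ≡ 1273
1656^2048 ≡ 1273^2 = 1620529 ≡ 535
2118 = 2048 + 64 + 4 + 2, so 1656^2118 ≡ 535·2119·3249·57 ≡ 1254 (mod 3253)
2337·1254 = 2930598 ≡ 2898 (mod 3253)
2898 ≡ 2898 (mod 3253); signature holds.

verifies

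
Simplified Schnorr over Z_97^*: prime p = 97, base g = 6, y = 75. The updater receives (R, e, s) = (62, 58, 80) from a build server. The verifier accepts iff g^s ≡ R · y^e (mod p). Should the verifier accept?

reject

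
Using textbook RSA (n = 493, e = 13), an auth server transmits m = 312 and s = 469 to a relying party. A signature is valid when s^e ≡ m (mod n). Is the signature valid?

invalid

Squares mod 493: s^1≡469, s^2≡83, s^4≡480, s^8≡169
13 = 8 + 4 + 1, so s^13 ≡ 169·480·469 ≡ 470 (mod 493)
s^13 mod 493 = 470, but m = 312.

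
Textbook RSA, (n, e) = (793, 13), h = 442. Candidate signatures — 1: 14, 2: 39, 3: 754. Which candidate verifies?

Candidate 1: Squares mod 793: 14^1≡14, 14^2≡196, 14^4≡352, 14^8≡196; 13 = 8 + 4 + 1, so 14^13 ≡ 196·352·14 ≡ 14 (mod 793)
Candidate 2: Squares mod 793: 39^1≡39, 39^2≡728, 39^4≡260, 39^8≡195; 13 = 8 + 4 + 1, so 39^13 ≡ 195·260·39 ≡ 351 (mod 793)
Candidate 3: Squares mod 793: 754^1≡754, 754^2≡728, 754^4≡260, 754^8≡195; 13 = 8 + 4 + 1, so 754^13 ≡ 195·260·754 ≡ 442 (mod 793)
  → matches h = 442

3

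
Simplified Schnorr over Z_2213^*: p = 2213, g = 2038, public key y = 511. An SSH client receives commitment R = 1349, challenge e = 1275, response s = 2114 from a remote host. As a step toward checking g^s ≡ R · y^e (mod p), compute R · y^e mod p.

1770

511^1275 mod 2213 = 167
R · y^e ≡ 1349·167 = 225283 ≡ 1770 (mod 2213)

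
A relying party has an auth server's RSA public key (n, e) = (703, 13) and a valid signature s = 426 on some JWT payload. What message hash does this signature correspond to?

s^13 mod 703 = 597

597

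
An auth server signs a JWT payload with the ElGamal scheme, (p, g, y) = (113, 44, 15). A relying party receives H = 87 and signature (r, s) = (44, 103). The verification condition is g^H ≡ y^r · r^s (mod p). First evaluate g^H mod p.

44^2 = 1936 ≡ 15
44^4 ≡ 15^2 = 225 ≡ 112
44^8 ≡ 112^2 = 12544 ≡ 1
44^16 ≡ 1^2 = 1
44^32 ≡ 1^2 = 1
44^64 ≡ 1^2 = 1
87 = 64 + 16 + 4 + 2 + 1, so 44^87 ≡ 1·1·112·15·44 ≡ 18 (mod 113)

18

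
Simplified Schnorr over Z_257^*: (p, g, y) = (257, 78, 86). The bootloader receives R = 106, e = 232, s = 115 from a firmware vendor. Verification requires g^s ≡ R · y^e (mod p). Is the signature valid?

valid

g^s mod p:
78^2 = 6084 ≡ 173
78^4 ≡ 173^2 = 29929 ≡ 117
78^8 ≡ 117^2 = 13689 ≡ 68
78^16 ≡ 68^2 = 4624 ≡ 255
78^32 ≡ 255^2 = 65025 ≡ 4
78^64 ≡ 4^2 = 16
115 = 64 + 32 + 16 + 2 + 1, so 78^115 ≡ 16·4·255·173·78 ≡ 65 (mod 257)
R · y^e mod p:
86^2 = 7396 ≡ 200
86^4 ≡ 200^2 = 40000 ≡ 165
86^8 ≡ 165^2 = 27225 ≡ 240
86^16 ≡ 240^2 = 57600 ≡ 32
86^32 ≡ 32^2 = 1024 ≡ 253
86^64 ≡ 253^2 = 64009 ≡ 16
86^128 ≡ 16^2 = 256
232 = 128 + 64 + 32 + 8, so 86^232 ≡ 256·16·253·240 ≡ 197 (mod 257)
106·197 = 20882 ≡ 65 (mod 257)
65 ≡ 65 (mod 257); signature holds.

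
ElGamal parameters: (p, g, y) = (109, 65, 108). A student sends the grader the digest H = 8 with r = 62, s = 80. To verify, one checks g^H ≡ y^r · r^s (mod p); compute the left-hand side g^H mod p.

65^2 = 4225 ≡ 83
65^4 ≡ 83^2 = 6889 ≡ 22
65^8 ≡ 22^2 = 484 ≡ 48

48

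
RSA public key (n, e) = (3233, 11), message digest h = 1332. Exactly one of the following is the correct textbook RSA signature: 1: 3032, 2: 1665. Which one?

1

Candidate 1: Squares mod 3233: 3032^1≡3032, 3032^2≡1605, 3032^4≡2557, 3032^8≡1123; 11 = 8 + 2 + 1, so 3032^11 ≡ 1123·1605·3032 ≡ 1332 (mod 3233)
  → matches h = 1332
Candidate 2: Squares mod 3233: 1665^1≡1665, 1665^2≡1544, 1665^4≡1215, 1665^8≡1977; 11 = 8 + 2 + 1, so 1665^11 ≡ 1977·1544·1665 ≡ 132 (mod 3233)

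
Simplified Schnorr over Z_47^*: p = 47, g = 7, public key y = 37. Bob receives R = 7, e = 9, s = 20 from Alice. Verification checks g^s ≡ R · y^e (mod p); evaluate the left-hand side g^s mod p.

37

7^2 = 49 ≡ 2
7^4 ≡ 2^2 = 4
7^8 ≡ 4^2 = 16
7^16 ≡ 16^2 = 256 ≡ 21
20 = 16 + 4, so 7^20 ≡ 21·4 ≡ 37 (mod 47)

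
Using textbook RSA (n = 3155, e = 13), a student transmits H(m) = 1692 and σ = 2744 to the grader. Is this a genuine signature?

σ^2 ≡ 2744^2 = 7529536 ≡ 1706
σ^4 ≡ 1706^2 = 2910436 ≡ 1526
σ^8 ≡ 1526^2 = 2328676 ≡ 286
13 = 8 + 4 + 1, so σ^13 ≡ 286·1526·2744 ≡ 2329 (mod 3155)
The recovered value 2329 does not match the digest 1692.

forged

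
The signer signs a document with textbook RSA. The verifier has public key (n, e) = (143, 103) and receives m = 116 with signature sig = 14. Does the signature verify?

Squares mod 143: sig^1≡14, sig^2≡53, sig^4≡92, sig^8≡27, sig^16≡14, sig^32≡53, sig^64≡92
103 = 64 + 32 + 4 + 2 + 1, so sig^103 ≡ 92·53·92·53·14 ≡ 27 (mod 143)
The recovered value 27 does not match the digest 116.

does not verify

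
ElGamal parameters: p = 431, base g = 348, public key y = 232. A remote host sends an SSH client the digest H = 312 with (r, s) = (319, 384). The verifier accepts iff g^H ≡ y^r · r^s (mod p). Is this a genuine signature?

Left side g^H mod p:
Squares mod 431: 348^1≡348, 348^2≡424, 348^4≡49, 348^8≡246, 348^16≡176, 348^32≡375, 348^64≡119, 348^128≡369, 348^256≡396
312 = 256 + 32 + 16 + 8, so 348^312 ≡ 396·375·176·246 ≡ 139 (mod 431)
Right side y^r · r^s mod p:
Squares mod 431: 232^1≡232, 232^2≡380, 232^4≡15, 232^8≡225, 232^16≡198, 232^32≡414, 232^64≡289, 232^128≡338, 232^256≡29
319 = 256 + 32 + 16 + 8 + 4 + 2 + 1, so 232^319 ≡ 29·414·198·225·15·380·232 ≡ 90 (mod 431)
Squares mod 431: 319^1≡319, 319^2≡45, 319^4≡301, 319^8≡91, 319^16≡92, 319^32≡275, 319^64≡200, 319^128≡348, 319^256≡424
384 = 256 + 128, so 319^384 ≡ 424·348 ≡ 150 (mod 431)
90·150 = 13500 ≡ 139 (mod 431)
139 ≡ 139 (mod 431), so the signature is genuine.

genuine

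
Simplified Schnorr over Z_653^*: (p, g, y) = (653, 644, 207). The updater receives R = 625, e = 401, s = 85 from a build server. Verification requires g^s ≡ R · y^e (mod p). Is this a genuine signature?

genuine

g^s mod p:
644^2 = 414736 ≡ 81
644^4 ≡ 81^2 = 6561 ≡ 31
644^8 ≡ 31^2 = 961 ≡ 308
644^16 ≡ 308^2 = 94864 ≡ 179
644^32 ≡ 179^2 = 32041 ≡ 44
644^64 ≡ 44^2 = 1936 ≡ 630
85 = 64 + 16 + 4 + 1, so 644^85 ≡ 630·179·31·644 ≡ 16 (mod 653)
R · y^e mod p:
207^2 = 42849 ≡ 404
207^4 ≡ 404^2 = 163216 ≡ 619
207^8 ≡ 619^2 = 383161 ≡ 503
207^16 ≡ 503^2 = 253009 ≡ 298
207^32 ≡ 298^2 = 88804 ≡ 649
207^64 ≡ 649^2 = 421201 ≡ 16
207^128 ≡ 16^2 = 256
207^256 ≡ 256^2 = 65536 ≡ 236
401 = 256 + 128 + 16 + 1, so 207^401 ≡ 236·256·298·207 ≡ 186 (mod 653)
625·186 = 116250 ≡ 16 (mod 653)
16 ≡ 16 (mod 653); signature holds.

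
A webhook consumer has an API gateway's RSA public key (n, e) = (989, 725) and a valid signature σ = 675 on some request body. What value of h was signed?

923

Squares mod 989: σ^1≡675, σ^2≡685, σ^4≡439, σ^8≡855, σ^16≡154, σ^32≡969, σ^64≡400, σ^128≡771, σ^256≡52, σ^512≡726
725 = 512 + 128 + 64 + 16 + 4 + 1, so σ^725 ≡ 726·771·400·154·439·675 ≡ 923 (mod 989)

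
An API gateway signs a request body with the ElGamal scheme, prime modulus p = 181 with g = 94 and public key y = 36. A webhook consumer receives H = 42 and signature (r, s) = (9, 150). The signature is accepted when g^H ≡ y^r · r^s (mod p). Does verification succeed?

Left side g^H mod p:
94^2 = 8836 ≡ 148
94^4 ≡ 148^2 = 21904 ≡ 3
94^8 ≡ 3^2 = 9
94^16 ≡ 9^2 = 81
94^32 ≡ 81^2 = 6561 ≡ 45
42 = 32 + 8 + 2, so 94^42 ≡ 45·9·148 ≡ 29 (mod 181)
Right side y^r · r^s mod p:
36^2 = 1296 ≡ 29
36^4 ≡ 29^2 = 841 ≡ 117
36^8 ≡ 117^2 = 13689 ≡ 114
9 = 8 + 1, so 36^9 ≡ 114·36 ≡ 122 (mod 181)
9^2 = 81
9^4 ≡ 81^2 = 6561 ≡ 45
9^8 ≡ 45^2 = 2025 ≡ 34
9^16 ≡ 34^2 = 1156 ≡ 70
9^32 ≡ 70^2 = 4900 ≡ 13
9^64 ≡ 13^2 = 169
9^128 ≡ 169^2 = 28561 ≡ 144
150 = 128 + 16 + 4 + 2, so 9^150 ≡ 144·70·45·81 ≡ 48 (mod 181)
122·48 = 5856 ≡ 64 (mod 181)
29 ≠ 64, so verification fails.

fails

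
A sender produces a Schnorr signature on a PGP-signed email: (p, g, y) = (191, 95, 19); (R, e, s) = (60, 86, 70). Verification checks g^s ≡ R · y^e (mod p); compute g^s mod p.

125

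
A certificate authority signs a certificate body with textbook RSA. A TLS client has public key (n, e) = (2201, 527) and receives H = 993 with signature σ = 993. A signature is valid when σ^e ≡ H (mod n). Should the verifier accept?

accept

σ^2 ≡ 993^2 = 986049 ≡ 1
σ^4 ≡ 1^2 = 1
σ^8 ≡ 1^2 = 1
σ^16 ≡ 1^2 = 1
σ^32 ≡ 1^2 = 1
σ^64 ≡ 1^2 = 1
σ^128 ≡ 1^2 = 1
σ^256 ≡ 1^2 = 1
σ^512 ≡ 1^2 = 1
527 = 512 + 8 + 4 + 2 + 1, so σ^527 ≡ 1·1·1·1·993 ≡ 993 (mod 2201)
Since 993 equals the digest 993, verification succeeds.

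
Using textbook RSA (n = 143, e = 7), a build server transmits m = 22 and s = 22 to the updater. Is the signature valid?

valid

s^2 ≡ 22^2 = 484 ≡ 55
s^4 ≡ 55^2 = 3025 ≡ 22
7 = 4 + 2 + 1, so s^7 ≡ 22·55·22 ≡ 22 (mod 143)
s^7 mod 143 = 22 matches m.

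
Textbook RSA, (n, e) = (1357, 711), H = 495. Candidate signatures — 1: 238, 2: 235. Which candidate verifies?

1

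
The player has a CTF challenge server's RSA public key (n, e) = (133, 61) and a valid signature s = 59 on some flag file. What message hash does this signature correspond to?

52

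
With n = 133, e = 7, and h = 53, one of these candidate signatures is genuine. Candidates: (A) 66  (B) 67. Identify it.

B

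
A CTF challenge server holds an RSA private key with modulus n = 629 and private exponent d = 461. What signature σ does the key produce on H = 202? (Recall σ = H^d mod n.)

597

Squares mod 629: H^1≡202, H^2≡548, H^4≡271, H^8≡477, H^16≡460, H^32≡256, H^64≡120, H^128≡562, H^256≡86
461 = 256 + 128 + 64 + 8 + 4 + 1, so H^461 ≡ 86·562·120·477·271·202 ≡ 597 (mod 629)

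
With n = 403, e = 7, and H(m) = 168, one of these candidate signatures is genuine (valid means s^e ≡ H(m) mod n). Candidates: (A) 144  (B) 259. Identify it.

Candidate A: 144^2 = 20736 ≡ 183; 144^4 ≡ 183^2 = 33489 ≡ 40; 7 = 4 + 2 + 1, so 144^7 ≡ 40·183·144 ≡ 235 (mod 403)
Candidate B: 259^2 = 67081 ≡ 183; 259^4 ≡ 183^2 = 33489 ≡ 40; 7 = 4 + 2 + 1, so 259^7 ≡ 40·183·259 ≡ 168 (mod 403)
  → matches H(m) = 168

B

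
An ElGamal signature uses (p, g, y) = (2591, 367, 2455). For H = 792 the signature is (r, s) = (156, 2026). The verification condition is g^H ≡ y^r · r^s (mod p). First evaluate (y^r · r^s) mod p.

708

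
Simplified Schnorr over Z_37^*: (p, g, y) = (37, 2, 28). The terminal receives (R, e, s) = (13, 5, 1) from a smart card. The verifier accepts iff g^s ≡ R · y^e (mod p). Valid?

yes

g^s mod p:
2^1 mod 37 = 2
R · y^e mod p:
Squares mod 37: 28^1≡28, 28^2≡7, 28^4≡12
5 = 4 + 1, so 28^5 ≡ 12·28 ≡ 3 (mod 37)
13·3 = 39 ≡ 2 (mod 37)
2 ≡ 2 (mod 37); signature holds.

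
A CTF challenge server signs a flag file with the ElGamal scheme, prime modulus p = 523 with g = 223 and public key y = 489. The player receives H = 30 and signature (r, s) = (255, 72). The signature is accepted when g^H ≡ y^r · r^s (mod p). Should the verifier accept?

accept

Left side g^H mod p:
223^2 = 49729 ≡ 44
223^4 ≡ 44^2 = 1936 ≡ 367
223^8 ≡ 367^2 = 134689 ≡ 278
223^16 ≡ 278^2 = 77284 ≡ 403
30 = 16 + 8 + 4 + 2, so 223^30 ≡ 403·278·367·44 ≡ 42 (mod 523)
Right side y^r · r^s mod p:
489^2 = 239121 ≡ 110
489^4 ≡ 110^2 = 12100 ≡ 71
489^8 ≡ 71^2 = 5041 ≡ 334
489^16 ≡ 334^2 = 111556 ≡ 157
489^32 ≡ 157^2 = 24649 ≡ 68
489^64 ≡ 68^2 = 4624 ≡ 440
489^128 ≡ 440^2 = 193600 ≡ 90
255 = 128 + 64 + 32 + 16 + 8 + 4 + 2 + 1, so 489^255 ≡ 90·440·68·157·334·71·110·489 ≡ 254 (mod 523)
255^2 = 65025 ≡ 173
255^4 ≡ 173^2 = 29929 ≡ 118
255^8 ≡ 118^2 = 13924 ≡ 326
255^16 ≡ 326^2 = 106276 ≡ 107
255^32 ≡ 107^2 = 11449 ≡ 466
255^64 ≡ 466^2 = 217156 ≡ 111
72 = 64 + 8, so 255^72 ≡ 111·326 ≡ 99 (mod 523)
254·99 = 25146 ≡ 42 (mod 523)
42 ≡ 42 (mod 523), so the signature is genuine.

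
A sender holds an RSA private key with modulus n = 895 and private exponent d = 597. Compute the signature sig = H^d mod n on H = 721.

Squares mod 895: H^1≡721, H^2≡741, H^4≡446, H^8≡226, H^16≡61, H^32≡141, H^64≡191, H^128≡681, H^256≡151, H^512≡426
597 = 512 + 64 + 16 + 4 + 1, so H^597 ≡ 426·191·61·446·721 ≡ 611 (mod 895)

611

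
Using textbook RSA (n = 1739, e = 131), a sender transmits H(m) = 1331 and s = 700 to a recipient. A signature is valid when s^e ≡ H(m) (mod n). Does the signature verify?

does not verify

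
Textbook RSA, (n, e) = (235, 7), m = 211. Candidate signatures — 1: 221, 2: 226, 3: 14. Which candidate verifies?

Candidate 1: Squares mod 235: 221^1≡221, 221^2≡196, 221^4≡111; 7 = 4 + 2 + 1, so 221^7 ≡ 111·196·221 ≡ 211 (mod 235)
  → matches m = 211
Candidate 2: Squares mod 235: 226^1≡226, 226^2≡81, 226^4≡216; 7 = 4 + 2 + 1, so 226^7 ≡ 216·81·226 ≡ 221 (mod 235)
Candidate 3: Squares mod 235: 14^1≡14, 14^2≡196, 14^4≡111; 7 = 4 + 2 + 1, so 14^7 ≡ 111·196·14 ≡ 24 (mod 235)

1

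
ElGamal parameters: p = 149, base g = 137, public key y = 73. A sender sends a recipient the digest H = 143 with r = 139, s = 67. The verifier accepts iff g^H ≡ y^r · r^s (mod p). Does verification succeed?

fails

Left side g^H mod p:
137^2 = 18769 ≡ 144
137^4 ≡ 144^2 = 20736 ≡ 25
137^8 ≡ 25^2 = 625 ≡ 29
137^16 ≡ 29^2 = 841 ≡ 96
137^32 ≡ 96^2 = 9216 ≡ 127
137^64 ≡ 127^2 = 16129 ≡ 37
137^128 ≡ 37^2 = 1369 ≡ 28
143 = 128 + 8 + 4 + 2 + 1, so 137^143 ≡ 28·29·25·144·137 ≡ 74 (mod 149)
Right side y^r · r^s mod p:
73^2 = 5329 ≡ 114
73^4 ≡ 114^2 = 12996 ≡ 33
73^8 ≡ 33^2 = 1089 ≡ 46
73^16 ≡ 46^2 = 2116 ≡ 30
73^32 ≡ 30^2 = 900 ≡ 6
73^64 ≡ 6^2 = 36
73^128 ≡ 36^2 = 1296 ≡ 104
139 = 128 + 8 + 2 + 1, so 73^139 ≡ 104·46·114·73 ≡ 95 (mod 149)
139^2 = 19321 ≡ 100
139^4 ≡ 100^2 = 10000 ≡ 17
139^8 ≡ 17^2 = 289 ≡ 140
139^16 ≡ 140^2 = 19600 ≡ 81
139^32 ≡ 81^2 = 6561 ≡ 5
139^64 ≡ 5^2 = 25
67 = 64 + 2 + 1, so 139^67 ≡ 25·100·139 ≡ 32 (mod 149)
95·32 = 3040 ≡ 60 (mod 149)
74 ≠ 60, so verification fails.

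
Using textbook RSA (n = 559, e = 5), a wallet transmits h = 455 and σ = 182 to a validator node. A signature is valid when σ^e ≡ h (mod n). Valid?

yes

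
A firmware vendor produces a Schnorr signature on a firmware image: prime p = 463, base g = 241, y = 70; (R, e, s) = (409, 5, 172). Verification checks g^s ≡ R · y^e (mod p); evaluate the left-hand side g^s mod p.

321

241^172 mod 463 = 321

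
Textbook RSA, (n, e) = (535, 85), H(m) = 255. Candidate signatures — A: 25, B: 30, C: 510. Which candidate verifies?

Candidate A: Squares mod 535: 25^1≡25, 25^2≡90, 25^4≡75, 25^8≡275, 25^16≡190, 25^32≡255, 25^64≡290; 85 = 64 + 16 + 4 + 1, so 25^85 ≡ 290·190·75·25 ≡ 255 (mod 535)
  → matches H(m) = 255
Candidate B: Squares mod 535: 30^1≡30, 30^2≡365, 30^4≡10, 30^8≡100, 30^16≡370, 30^32≡475, 30^64≡390; 85 = 64 + 16 + 4 + 1, so 30^85 ≡ 390·370·10·30 ≡ 475 (mod 535)
Candidate C: Squares mod 535: 510^1≡510, 510^2≡90, 510^4≡75, 510^8≡275, 510^16≡190, 510^32≡255, 510^64≡290; 85 = 64 + 16 + 4 + 1, so 510^85 ≡ 290·190·75·510 ≡ 280 (mod 535)

A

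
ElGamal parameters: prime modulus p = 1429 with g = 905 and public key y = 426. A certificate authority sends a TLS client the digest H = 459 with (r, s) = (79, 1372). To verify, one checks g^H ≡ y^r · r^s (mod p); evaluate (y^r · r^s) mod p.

426^79 mod 1429 = 103
79^1372 mod 1429 = 302
y^r · r^s ≡ 103·302 = 31106 ≡ 1097 (mod 1429)

1097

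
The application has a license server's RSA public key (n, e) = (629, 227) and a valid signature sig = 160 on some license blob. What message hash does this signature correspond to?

292

sig^227 mod 629 = 292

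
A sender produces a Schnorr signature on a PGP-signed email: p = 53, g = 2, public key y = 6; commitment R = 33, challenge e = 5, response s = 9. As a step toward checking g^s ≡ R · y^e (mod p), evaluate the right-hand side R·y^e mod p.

35

Squares mod 53: 6^1≡6, 6^2≡36, 6^4≡24
5 = 4 + 1, so 6^5 ≡ 24·6 ≡ 38 (mod 53)
R · y^e ≡ 33·38 = 1254 ≡ 35 (mod 53)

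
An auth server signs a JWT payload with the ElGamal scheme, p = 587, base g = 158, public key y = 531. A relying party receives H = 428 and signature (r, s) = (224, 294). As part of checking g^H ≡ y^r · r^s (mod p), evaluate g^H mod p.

579

158^2 = 24964 ≡ 310
158^4 ≡ 310^2 = 96100 ≡ 419
158^8 ≡ 419^2 = 175561 ≡ 48
158^16 ≡ 48^2 = 2304 ≡ 543
158^32 ≡ 543^2 = 294849 ≡ 175
158^64 ≡ 175^2 = 30625 ≡ 101
158^128 ≡ 101^2 = 10201 ≡ 222
158^256 ≡ 222^2 = 49284 ≡ 563
428 = 256 + 128 + 32 + 8 + 4, so 158^428 ≡ 563·222·175·48·419 ≡ 579 (mod 587)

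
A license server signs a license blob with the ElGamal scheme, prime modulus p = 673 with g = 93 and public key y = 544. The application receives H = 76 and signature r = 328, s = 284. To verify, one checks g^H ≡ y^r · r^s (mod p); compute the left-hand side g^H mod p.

150

Squares mod 673: 93^1≡93, 93^2≡573, 93^4≡578, 93^8≡276, 93^16≡127, 93^32≡650, 93^64≡529
76 = 64 + 8 + 4, so 93^76 ≡ 529·276·578 ≡ 150 (mod 673)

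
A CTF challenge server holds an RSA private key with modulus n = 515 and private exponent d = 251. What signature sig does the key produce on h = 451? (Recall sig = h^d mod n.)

336

h^2 ≡ 451^2 = 203401 ≡ 491
h^4 ≡ 491^2 = 241081 ≡ 61
h^8 ≡ 61^2 = 3721 ≡ 116
h^16 ≡ 116^2 = 13456 ≡ 66
h^32 ≡ 66^2 = 4356 ≡ 236
h^64 ≡ 236^2 = 55696 ≡ 76
h^128 ≡ 76^2 = 5776 ≡ 111
251 = 128 + 64 + 32 + 16 + 8 + 2 + 1, so h^251 ≡ 111·76·236·66·116·491·451 ≡ 336 (mod 515)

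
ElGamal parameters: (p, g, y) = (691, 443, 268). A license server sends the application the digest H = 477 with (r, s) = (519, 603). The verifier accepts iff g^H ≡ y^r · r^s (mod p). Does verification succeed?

fails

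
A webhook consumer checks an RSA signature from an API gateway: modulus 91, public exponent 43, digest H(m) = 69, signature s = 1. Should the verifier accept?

s^2 ≡ 1^2 = 1
s^4 ≡ 1^2 = 1
s^8 ≡ 1^2 = 1
s^16 ≡ 1^2 = 1
s^32 ≡ 1^2 = 1
43 = 32 + 8 + 2 + 1, so s^43 ≡ 1·1·1·1 ≡ 1 (mod 91)
s^43 mod 91 = 1, but H(m) = 69.

reject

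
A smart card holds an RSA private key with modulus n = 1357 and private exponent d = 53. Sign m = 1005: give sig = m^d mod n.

m^2 ≡ 1005^2 = 1010025 ≡ 417
m^4 ≡ 417^2 = 173889 ≡ 193
m^8 ≡ 193^2 = 37249 ≡ 610
m^16 ≡ 610^2 = 372100 ≡ 282
m^32 ≡ 282^2 = 79524 ≡ 818
53 = 32 + 16 + 4 + 1, so m^53 ≡ 818·282·193·1005 ≡ 1204 (mod 1357)

1204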